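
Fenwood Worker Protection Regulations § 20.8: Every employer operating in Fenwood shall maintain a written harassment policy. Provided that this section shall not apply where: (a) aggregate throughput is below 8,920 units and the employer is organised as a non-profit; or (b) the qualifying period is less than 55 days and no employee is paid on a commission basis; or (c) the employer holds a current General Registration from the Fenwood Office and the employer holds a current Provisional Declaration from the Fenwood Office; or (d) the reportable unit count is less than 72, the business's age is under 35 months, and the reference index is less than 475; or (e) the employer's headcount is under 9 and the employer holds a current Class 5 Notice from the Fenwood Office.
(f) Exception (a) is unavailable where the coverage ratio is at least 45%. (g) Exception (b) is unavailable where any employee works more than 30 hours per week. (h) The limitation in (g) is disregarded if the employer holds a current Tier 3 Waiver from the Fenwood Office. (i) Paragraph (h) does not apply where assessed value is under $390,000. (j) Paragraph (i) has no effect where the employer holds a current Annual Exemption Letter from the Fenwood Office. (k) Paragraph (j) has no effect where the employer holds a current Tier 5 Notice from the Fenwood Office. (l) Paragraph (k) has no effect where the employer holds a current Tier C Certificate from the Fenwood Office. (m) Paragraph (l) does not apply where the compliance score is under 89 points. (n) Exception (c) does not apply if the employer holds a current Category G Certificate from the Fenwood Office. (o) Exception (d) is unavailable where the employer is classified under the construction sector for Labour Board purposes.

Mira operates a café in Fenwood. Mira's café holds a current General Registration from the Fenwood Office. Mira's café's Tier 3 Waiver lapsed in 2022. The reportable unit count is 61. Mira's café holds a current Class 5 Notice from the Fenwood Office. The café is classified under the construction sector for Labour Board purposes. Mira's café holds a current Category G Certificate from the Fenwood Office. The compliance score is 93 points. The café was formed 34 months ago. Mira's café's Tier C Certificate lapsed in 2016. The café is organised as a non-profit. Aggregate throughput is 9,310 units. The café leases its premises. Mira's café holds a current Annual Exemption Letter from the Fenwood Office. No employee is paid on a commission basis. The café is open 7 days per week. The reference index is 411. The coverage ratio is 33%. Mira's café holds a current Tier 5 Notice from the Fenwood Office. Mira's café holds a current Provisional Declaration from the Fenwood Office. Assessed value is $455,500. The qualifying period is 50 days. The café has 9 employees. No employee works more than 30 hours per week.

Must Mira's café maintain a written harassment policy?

No — exception (b) applies; Mira's café is not required to maintain a written harassment policy.

Exception (a) does not apply: aggregate throughput is 9,310 units, not below 8,920 units.
Exception (b): the qualifying period is 50 days, less than the 55 days limit; no employee is paid on commission — every condition holds. Under paragraphs (g)–(m): (g), which would limit (b), is not triggered: no employee exceeds 30 hours/week. (b) remains available.
Exception (c)'s conditions are all satisfied: a current General Registration is held; a current Provisional Declaration is held. Turning to paragraph (n): (n) is triggered — a current Category G Certificate is held. Exception (c) does not apply.
Exception (d) is satisfied on its face — the reportable unit count is 61, less than the 72 limit; the business's age is 34 months, under the 35 months limit; the reference index is 411, less than the 475 limit. However, paragraph (o) must be considered: (o) operates against (d): the café is classified under the construction sector. Exception (d) does not apply.
Exception (e) does not apply: the employer's headcount is 9, not under 9.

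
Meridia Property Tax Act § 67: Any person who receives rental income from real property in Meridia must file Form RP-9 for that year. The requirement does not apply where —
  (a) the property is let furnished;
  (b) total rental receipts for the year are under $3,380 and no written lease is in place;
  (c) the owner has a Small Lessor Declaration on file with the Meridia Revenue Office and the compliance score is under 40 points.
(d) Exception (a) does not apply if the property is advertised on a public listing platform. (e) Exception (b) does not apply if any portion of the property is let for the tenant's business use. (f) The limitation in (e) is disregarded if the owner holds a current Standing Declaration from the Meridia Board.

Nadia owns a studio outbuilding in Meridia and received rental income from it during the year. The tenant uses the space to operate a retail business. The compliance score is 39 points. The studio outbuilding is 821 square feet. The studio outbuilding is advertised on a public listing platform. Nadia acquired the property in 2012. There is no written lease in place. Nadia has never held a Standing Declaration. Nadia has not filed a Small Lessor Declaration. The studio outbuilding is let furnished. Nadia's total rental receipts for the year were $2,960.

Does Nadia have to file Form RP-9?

All of (a)'s requirements are met (the property is let furnished). Turning to paragraph (d): (d) is triggered — the property is publicly advertised. So (a) is unavailable.
All of (b)'s requirements are met (total rental receipts for the year are $2,960, under the $3,380 limit; there is no written lease). However, paragraphs (e)–(f) must be considered: (e) is engaged — the space is let for business use. (f) is not triggered (no current Standing Declaration is held), so (e) stands. Exception (b) does not apply.
Exception (c) requires that the owner has a Small Lessor Declaration on file with the Meridia Revenue Office; but no Small Lessor Declaration is on file, so (c) is unavailable.
No exception is made out. Nadia falls within the general rule.

Yes — Nadia must file Form RP-9.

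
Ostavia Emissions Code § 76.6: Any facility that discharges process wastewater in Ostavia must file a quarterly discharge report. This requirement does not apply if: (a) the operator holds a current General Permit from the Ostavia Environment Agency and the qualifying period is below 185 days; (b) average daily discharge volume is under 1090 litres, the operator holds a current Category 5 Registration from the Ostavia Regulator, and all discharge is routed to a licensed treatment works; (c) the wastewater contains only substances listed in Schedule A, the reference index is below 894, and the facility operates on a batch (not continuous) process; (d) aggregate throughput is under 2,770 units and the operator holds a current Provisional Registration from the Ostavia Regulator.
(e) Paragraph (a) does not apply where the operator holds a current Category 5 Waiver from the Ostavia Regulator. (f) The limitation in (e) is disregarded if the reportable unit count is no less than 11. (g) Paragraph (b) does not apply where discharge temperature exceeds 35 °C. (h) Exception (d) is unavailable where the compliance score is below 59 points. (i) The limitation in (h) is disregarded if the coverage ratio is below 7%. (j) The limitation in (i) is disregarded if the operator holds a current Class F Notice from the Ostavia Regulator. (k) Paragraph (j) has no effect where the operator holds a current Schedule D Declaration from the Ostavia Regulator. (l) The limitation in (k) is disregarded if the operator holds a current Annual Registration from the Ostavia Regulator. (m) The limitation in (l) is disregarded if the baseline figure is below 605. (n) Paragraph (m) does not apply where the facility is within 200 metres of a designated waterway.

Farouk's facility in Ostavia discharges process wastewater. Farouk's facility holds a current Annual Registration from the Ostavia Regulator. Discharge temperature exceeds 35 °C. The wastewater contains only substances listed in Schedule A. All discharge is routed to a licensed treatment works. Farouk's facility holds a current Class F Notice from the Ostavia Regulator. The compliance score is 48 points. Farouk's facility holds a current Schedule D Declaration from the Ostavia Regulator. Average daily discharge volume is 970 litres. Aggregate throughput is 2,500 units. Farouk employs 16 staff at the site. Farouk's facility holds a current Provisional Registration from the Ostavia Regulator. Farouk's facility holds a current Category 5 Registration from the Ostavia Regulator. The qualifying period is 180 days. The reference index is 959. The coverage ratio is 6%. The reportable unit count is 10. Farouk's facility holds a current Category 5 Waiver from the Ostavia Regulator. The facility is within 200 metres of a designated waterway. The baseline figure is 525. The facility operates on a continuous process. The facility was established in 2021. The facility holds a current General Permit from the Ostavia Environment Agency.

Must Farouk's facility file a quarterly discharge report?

Exception (a): a current General Permit is held; the qualifying period is 180 days, below the 185 days limit — every condition holds. However, paragraphs (e)–(f) must be considered: (e) operates — a current Category 5 Waiver is held. (f), which would lift (e), is not engaged — the reportable unit count is 10, short of 11. Exception (a) does not apply.
Exception (b): average daily discharge volume is 970 litres, under the 1090 litres limit; a current Category 5 Registration is held; discharge is routed to a licensed treatment works — every condition holds. Turning to paragraph (g): (g) is triggered — discharge temperature exceeds 35 °C. Exception (b) does not apply.
Exception (c) fails — the reference index is 959, not below 894.
Exception (d)'s conditions are all satisfied: aggregate throughput is 2,500 units, under the 2,770 units limit; a current Provisional Registration is held. However, paragraphs (h)–(n) must be considered: (h) operates against (d): the compliance score is 48 points, below the 59 points limit. (i) is engaged (the coverage ratio is 6%, below the 7% limit), but is itself disapplied by (j): (j) applies — a current Class F Notice is held. (k) operates (a current Schedule D Declaration is held), but is set aside by (l): (l) operates against (k): a current Annual Registration is held. (m) would limit (l) — the baseline figure is 525, below the 605 limit — but (n) sets (m) aside: (n) is triggered — the facility is within 200 m of a designated waterway. Exception (d) does not apply.
No exception applies. The general rule governs.

Yes — Farouk's facility must file a quarterly discharge report.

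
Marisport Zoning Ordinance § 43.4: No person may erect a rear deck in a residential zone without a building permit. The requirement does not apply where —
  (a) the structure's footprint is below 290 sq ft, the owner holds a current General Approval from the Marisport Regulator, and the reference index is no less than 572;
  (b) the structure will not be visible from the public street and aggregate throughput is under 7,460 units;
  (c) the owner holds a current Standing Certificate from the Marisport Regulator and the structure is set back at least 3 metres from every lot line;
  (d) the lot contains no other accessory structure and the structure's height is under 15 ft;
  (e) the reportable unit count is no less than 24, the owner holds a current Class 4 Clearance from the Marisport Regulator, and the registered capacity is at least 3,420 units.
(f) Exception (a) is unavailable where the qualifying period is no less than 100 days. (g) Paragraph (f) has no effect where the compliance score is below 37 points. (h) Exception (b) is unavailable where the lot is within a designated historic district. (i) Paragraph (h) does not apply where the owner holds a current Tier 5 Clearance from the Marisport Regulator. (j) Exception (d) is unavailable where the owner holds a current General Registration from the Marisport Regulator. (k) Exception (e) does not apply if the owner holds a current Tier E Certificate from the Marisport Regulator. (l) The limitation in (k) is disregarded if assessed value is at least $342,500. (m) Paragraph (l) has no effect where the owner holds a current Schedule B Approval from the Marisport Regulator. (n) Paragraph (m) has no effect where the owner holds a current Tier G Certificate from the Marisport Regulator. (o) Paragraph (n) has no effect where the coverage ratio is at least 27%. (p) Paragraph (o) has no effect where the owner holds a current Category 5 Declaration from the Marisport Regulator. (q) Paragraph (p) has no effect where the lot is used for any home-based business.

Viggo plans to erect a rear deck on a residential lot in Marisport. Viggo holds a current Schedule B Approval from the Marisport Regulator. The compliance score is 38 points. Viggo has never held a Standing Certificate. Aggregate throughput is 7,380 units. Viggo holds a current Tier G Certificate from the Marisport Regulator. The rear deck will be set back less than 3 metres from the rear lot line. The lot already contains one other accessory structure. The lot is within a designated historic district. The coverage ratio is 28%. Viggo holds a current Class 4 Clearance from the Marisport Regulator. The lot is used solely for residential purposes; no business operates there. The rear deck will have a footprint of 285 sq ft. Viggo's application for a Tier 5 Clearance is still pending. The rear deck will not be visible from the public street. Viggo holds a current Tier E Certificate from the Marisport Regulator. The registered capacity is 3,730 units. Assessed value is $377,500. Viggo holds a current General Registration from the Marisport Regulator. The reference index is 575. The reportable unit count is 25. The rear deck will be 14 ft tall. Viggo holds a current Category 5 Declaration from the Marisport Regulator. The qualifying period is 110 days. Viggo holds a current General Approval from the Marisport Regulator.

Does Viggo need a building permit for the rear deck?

No — exception (e) applies; Viggo does not need a building permit.

Exception (a): the structure's footprint is 285 sq ft, below the 290 sq ft limit; a current General Approval is held; the reference index is 575, meeting the 572 threshold — every condition holds. But: (f) operates — the qualifying period is 110 days, meeting the 100 days threshold. (g), which would lift (f), is not engaged — the compliance score is 38 points, not below 37 points. Exception (a) does not apply.
All of (b)'s requirements are met (the structure will not be visible from the street; aggregate throughput is 7,380 units, under the 7,460 units limit). But applying paragraphs (h)–(i): (h) operates — the lot is in a historic district. (i) is inapplicable (no current Tier 5 Clearance is held), so (h) stands. (b) is therefore removed.
Exception (c) does not apply: no current Standing Certificate is held.
Exception (d) does not apply: the lot already has another accessory structure.
All of (e)'s requirements are met (the reportable unit count is 25, meeting the 24 threshold; a current Class 4 Clearance is held; the registered capacity is 3,730 units, meeting the 3,420 units threshold). As to paragraphs (k)–(q): (k) would limit (e) — a current Tier E Certificate is held — but (l) sets (k) aside: (l) operates against (k): assessed value is $377,500, meeting the $342,500 threshold. (m) operates (a current Schedule B Approval is held), but is itself disapplied by (n): (n) is engaged — a current Tier G Certificate is held. (o) would limit (n) — the coverage ratio is 28%, meeting the 27% threshold — but (p) sets (o) aside: (p) operates — a current Category 5 Declaration is held. (q), which would lift (p), does not operate here — the lot is solely residential. (e) remains available.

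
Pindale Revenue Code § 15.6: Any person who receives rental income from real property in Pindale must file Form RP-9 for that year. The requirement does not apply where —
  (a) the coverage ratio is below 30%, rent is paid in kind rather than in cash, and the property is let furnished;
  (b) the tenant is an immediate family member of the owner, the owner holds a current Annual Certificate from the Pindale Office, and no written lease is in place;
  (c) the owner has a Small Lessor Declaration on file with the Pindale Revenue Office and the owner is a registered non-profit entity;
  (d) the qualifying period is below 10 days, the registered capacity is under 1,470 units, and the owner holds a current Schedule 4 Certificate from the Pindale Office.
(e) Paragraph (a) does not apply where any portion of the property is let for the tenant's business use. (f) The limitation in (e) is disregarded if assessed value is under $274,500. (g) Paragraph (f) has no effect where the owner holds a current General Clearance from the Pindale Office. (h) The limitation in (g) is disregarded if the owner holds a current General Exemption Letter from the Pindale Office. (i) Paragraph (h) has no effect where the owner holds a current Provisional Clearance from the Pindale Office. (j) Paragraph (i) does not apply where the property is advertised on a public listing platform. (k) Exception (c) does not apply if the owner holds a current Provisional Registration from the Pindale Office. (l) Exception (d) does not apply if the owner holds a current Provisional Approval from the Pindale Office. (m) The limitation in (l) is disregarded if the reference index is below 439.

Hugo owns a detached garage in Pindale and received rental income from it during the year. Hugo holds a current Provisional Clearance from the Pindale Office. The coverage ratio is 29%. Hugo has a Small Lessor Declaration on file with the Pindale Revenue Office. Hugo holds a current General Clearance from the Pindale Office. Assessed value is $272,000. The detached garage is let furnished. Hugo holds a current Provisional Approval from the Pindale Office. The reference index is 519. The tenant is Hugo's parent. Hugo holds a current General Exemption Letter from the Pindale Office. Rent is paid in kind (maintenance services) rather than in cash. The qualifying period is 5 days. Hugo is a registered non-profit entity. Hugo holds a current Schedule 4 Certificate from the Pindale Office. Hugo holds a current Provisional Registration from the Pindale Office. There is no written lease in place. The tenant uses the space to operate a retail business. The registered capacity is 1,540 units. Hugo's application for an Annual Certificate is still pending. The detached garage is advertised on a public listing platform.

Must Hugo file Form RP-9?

All of (a)'s requirements are met (the coverage ratio is 29%, below the 30% limit; rent is paid in kind; the property is let furnished). Considering the limiting provisions: (e) would limit (a) — the space is let for business use — but (f) sets (e) aside: (f) operates against (e): assessed value is $272,000, under the $274,500 limit. (g) would limit (f) — a current General Clearance is held — but (h) sets (g) aside: (h) operates — a current General Exemption Letter is held. (i) is engaged (a current Provisional Clearance is held), but is displaced by (j): (j) operates against (i): the property is publicly advertised. (a) remains available.
Exception (b) does not apply: there is no Annual Certificate in force.
Exception (c)'s conditions are all satisfied: a Small Lessor Declaration is on file; Hugo is a registered non-profit. But: (k) operates — a current Provisional Registration is held. So (c) is unavailable.
Exception (d) fails — the registered capacity is 1,540 units, not under 1,470 units.

No — exception (a) applies; Hugo is not required to file Form RP-9.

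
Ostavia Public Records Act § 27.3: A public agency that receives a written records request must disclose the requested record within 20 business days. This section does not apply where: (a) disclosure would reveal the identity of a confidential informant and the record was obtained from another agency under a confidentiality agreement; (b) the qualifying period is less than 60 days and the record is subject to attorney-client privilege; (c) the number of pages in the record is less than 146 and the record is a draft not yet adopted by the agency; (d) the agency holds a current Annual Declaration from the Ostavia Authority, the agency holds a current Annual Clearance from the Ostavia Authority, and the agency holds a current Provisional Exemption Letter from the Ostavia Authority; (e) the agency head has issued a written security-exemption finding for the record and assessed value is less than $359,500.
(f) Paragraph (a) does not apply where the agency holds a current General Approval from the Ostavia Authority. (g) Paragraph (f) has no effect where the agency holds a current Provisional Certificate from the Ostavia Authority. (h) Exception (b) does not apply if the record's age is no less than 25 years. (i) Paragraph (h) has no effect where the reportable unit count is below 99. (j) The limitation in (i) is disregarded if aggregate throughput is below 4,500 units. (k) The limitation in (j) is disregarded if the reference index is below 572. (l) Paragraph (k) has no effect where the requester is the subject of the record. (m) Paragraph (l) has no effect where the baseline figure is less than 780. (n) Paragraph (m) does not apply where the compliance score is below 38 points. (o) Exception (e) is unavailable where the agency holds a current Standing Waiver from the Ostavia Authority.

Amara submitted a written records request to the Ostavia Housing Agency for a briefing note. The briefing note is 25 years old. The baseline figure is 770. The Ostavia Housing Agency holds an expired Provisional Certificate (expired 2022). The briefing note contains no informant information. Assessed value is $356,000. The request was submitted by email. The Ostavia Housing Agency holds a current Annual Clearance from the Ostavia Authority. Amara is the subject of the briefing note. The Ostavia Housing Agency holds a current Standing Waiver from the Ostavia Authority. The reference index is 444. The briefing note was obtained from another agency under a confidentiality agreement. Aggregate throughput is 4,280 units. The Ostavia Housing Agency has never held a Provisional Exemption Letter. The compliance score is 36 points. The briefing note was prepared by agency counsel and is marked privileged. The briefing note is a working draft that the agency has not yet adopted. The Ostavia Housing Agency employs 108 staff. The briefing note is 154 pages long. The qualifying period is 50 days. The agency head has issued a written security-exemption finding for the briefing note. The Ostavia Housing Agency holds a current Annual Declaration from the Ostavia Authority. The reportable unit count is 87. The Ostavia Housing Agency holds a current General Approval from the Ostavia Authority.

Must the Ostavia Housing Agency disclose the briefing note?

Yes — the Ostavia Housing Agency must disclose the briefing note.

Exception (a) fails — the briefing note contains no informant information.
Exception (b)'s conditions are all satisfied: the qualifying period is 50 days, less than the 60 days limit; the briefing note is privileged. But applying paragraphs (h)–(n): (h) operates against (b): the record's age is 25 years, meeting the 25 years threshold. (i) would limit (h) — the reportable unit count is 87, below the 99 limit — but (j) sets (i) aside: (j) is triggered — aggregate throughput is 4,280 units, below the 4,500 units limit. (k) would limit (j) — the reference index is 444, below the 572 limit — but (l) sets (k) aside: (l) applies — Amara is the subject of the briefing note. (m) applies (the baseline figure is 770, less than the 780 limit), but is overridden by (n): (n) operates against (m): the compliance score is 36 points, below the 38 points limit. So (b) is unavailable.
Exception (c) does not apply: the number of pages in the record is 154, not less than 146.
Exception (d) requires that the agency holds a current Provisional Exemption Letter from the Ostavia Authority; but no current Provisional Exemption Letter is held, so (d) is unavailable.
Exception (e) is satisfied on its face — a written security-exemption finding has been issued; assessed value is $356,000, less than the $359,500 limit. However, paragraph (o) must be considered: (o) operates against (e): a current Standing Waiver is held. Exception (e) does not apply.
No exception is made out. the Ostavia Housing Agency falls within the general rule.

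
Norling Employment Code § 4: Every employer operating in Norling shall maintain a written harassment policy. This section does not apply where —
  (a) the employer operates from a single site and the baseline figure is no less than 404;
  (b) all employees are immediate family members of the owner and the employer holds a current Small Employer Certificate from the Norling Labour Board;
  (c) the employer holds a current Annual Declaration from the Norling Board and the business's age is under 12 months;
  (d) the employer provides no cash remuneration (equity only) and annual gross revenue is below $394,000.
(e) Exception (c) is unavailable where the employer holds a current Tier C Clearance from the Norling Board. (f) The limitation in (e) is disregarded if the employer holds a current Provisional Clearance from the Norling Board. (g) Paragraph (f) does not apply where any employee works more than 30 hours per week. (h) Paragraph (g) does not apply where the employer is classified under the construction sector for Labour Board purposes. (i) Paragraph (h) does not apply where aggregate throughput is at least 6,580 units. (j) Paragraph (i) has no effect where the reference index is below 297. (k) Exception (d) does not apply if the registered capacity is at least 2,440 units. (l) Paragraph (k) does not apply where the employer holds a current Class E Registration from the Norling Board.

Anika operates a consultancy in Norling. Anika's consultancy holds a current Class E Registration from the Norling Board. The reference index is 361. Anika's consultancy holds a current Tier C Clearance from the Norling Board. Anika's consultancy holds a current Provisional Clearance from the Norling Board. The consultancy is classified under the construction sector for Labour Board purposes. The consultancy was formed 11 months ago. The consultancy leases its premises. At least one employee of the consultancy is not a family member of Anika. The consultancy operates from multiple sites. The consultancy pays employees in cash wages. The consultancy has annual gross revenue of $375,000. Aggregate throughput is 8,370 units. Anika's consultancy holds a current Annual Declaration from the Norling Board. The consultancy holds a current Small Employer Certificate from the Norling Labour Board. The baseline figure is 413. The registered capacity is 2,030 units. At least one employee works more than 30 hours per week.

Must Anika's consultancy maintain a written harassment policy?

Exception (a) does not apply: the employer operates from multiple sites.
Exception (b) fails — at least one employee is not a family member.
Exception (c): a current Annual Declaration is held; the business's age is 11 months, under the 12 months limit — every condition holds. But applying paragraphs (e)–(j): (e) applies — a current Tier C Clearance is held. (f) would limit (e) — a current Provisional Clearance is held — but (g) sets (f) aside: (g) operates against (f): at least one employee exceeds 30 hours/week. (h) operates (the consultancy is classified under the construction sector), but is overridden by (i): (i) operates — aggregate throughput is 8,370 units, meeting the 6,580 units threshold. (j) is inapplicable (the reference index is 361, not below 297), so (i) stands. (c) is therefore removed.
Exception (d) requires that the employer provides no cash remuneration (equity only); but employees are paid cash wages, so (d) is unavailable.
No exception displaces § 4.

Yes — Anika's consultancy must maintain a written harassment policy.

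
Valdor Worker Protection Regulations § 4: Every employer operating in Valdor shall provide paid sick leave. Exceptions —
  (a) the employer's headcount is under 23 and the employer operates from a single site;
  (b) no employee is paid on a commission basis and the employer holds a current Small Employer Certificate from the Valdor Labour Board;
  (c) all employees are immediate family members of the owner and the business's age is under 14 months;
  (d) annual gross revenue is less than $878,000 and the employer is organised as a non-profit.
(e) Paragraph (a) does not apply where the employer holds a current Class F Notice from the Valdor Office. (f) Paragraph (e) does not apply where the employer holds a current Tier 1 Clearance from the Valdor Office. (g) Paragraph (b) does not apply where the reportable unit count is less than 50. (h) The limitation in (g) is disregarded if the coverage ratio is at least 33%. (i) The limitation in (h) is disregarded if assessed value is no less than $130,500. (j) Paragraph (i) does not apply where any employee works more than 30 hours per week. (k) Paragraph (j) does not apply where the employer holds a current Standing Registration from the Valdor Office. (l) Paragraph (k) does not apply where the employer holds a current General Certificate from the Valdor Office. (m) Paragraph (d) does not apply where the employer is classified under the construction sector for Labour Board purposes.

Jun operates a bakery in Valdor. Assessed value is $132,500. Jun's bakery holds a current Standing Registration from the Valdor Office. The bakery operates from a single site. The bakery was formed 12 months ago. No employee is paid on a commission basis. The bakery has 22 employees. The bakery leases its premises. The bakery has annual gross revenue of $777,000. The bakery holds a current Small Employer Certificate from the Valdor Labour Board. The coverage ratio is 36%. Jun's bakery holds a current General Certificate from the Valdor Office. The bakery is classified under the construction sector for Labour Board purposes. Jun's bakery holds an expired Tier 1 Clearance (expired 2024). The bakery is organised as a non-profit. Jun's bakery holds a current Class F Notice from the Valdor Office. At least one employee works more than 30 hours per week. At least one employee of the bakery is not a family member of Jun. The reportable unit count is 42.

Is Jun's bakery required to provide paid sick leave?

Exception (a): the employer's headcount is 22, under the 23 limit; the employer operates from a single site — every condition holds. But applying paragraphs (e)–(f): (e) operates against (a): a current Class F Notice is held. (f), which would lift (e), is not engaged — no current Tier 1 Clearance is held. Exception (a) does not apply.
All of (b)'s requirements are met (no employee is paid on commission; a current Small Employer Certificate is held). Under paragraphs (g)–(l): (g) is engaged (the reportable unit count is 42, less than the 50 limit), but is set aside by (h): (h) operates against (g): the coverage ratio is 36%, meeting the 33% threshold. (i) would limit (h) — assessed value is $132,500, meeting the $130,500 threshold — but (j) sets (i) aside: (j) operates against (i): at least one employee exceeds 30 hours/week. (k) would limit (j) — a current Standing Registration is held — but (l) sets (k) aside: (l) is triggered — a current General Certificate is held. (b) remains available.
Exception (c) requires that all employees are immediate family members of the owner; but at least one employee is not a family member, so (c) is unavailable.
All of (d)'s requirements are met (annual gross revenue is $777,000, less than the $878,000 limit; the employer is a non-profit). But: (m) is engaged — the bakery is classified under the construction sector. So (d) is unavailable.

No — exception (b) applies; Jun's bakery is not required to provide paid sick leave.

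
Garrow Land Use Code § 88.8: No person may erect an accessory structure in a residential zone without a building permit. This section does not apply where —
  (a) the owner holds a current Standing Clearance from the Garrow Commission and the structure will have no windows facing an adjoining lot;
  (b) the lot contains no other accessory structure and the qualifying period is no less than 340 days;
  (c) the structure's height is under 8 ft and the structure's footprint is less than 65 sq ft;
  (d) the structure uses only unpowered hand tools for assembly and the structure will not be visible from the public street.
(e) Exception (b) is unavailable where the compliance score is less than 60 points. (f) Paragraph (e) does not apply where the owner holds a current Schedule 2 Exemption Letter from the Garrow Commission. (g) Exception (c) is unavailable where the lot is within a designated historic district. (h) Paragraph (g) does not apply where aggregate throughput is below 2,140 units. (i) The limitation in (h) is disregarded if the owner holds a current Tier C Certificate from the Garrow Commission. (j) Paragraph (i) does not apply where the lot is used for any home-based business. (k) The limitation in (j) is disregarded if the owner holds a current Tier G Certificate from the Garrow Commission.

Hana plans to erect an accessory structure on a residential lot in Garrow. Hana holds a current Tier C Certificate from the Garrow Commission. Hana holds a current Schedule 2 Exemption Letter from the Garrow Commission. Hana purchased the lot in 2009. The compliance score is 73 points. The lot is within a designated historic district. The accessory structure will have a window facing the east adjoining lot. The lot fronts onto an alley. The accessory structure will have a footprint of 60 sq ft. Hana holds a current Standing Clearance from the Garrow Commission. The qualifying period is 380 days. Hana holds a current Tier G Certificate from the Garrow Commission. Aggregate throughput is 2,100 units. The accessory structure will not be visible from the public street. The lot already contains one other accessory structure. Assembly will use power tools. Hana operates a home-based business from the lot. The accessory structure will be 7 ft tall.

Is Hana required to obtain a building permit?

Yes — Hana must obtain a building permit.

Exception (a) does not apply: a window faces an adjoining lot.
Exception (b) does not apply: the lot already has another accessory structure.
All of (c)'s requirements are met (the structure's height is 7 ft, under the 8 ft limit; the structure's footprint is 60 sq ft, less than the 65 sq ft limit). Turning to paragraphs (g)–(k): (g) operates — the lot is in a historic district. (h) would limit (g) — aggregate throughput is 2,100 units, below the 2,140 units limit — but (i) sets (h) aside: (i) is engaged — a current Tier C Certificate is held. (j) would limit (i) — a home-based business operates on the lot — but (k) sets (j) aside: (k) is engaged — a current Tier G Certificate is held. So (c) is unavailable.
Exception (d) does not apply: assembly uses power tools.
Every exception is unavailable, so the rule governs.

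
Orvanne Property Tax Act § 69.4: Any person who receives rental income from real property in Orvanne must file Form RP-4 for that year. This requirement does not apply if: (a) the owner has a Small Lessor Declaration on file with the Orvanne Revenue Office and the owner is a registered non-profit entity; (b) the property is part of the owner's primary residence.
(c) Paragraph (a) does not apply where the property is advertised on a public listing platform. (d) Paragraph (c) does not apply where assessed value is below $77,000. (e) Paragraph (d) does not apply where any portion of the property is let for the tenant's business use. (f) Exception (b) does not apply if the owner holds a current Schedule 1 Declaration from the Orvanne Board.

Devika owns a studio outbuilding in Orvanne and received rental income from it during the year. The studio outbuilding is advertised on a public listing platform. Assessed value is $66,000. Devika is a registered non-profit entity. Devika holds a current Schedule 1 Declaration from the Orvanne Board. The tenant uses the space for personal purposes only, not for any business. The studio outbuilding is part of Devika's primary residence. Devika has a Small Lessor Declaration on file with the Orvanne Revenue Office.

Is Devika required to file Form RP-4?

No — exception (a) applies; Devika is not required to file Form RP-4.

All of (a)'s requirements are met (a Small Lessor Declaration is on file; Devika is a registered non-profit). Under paragraphs (c)–(e): (c) would limit (a) — the property is publicly advertised — but (d) sets (c) aside: (d) operates against (c): assessed value is $66,000, below the $77,000 limit. (e) is inapplicable (the space is used for personal purposes only), so (d) stands. (a) remains available.
Exception (b) is satisfied on its face — the studio outbuilding is part of the primary residence. Turning to paragraph (f): (f) operates against (b): a current Schedule 1 Declaration is held. Exception (b) does not apply.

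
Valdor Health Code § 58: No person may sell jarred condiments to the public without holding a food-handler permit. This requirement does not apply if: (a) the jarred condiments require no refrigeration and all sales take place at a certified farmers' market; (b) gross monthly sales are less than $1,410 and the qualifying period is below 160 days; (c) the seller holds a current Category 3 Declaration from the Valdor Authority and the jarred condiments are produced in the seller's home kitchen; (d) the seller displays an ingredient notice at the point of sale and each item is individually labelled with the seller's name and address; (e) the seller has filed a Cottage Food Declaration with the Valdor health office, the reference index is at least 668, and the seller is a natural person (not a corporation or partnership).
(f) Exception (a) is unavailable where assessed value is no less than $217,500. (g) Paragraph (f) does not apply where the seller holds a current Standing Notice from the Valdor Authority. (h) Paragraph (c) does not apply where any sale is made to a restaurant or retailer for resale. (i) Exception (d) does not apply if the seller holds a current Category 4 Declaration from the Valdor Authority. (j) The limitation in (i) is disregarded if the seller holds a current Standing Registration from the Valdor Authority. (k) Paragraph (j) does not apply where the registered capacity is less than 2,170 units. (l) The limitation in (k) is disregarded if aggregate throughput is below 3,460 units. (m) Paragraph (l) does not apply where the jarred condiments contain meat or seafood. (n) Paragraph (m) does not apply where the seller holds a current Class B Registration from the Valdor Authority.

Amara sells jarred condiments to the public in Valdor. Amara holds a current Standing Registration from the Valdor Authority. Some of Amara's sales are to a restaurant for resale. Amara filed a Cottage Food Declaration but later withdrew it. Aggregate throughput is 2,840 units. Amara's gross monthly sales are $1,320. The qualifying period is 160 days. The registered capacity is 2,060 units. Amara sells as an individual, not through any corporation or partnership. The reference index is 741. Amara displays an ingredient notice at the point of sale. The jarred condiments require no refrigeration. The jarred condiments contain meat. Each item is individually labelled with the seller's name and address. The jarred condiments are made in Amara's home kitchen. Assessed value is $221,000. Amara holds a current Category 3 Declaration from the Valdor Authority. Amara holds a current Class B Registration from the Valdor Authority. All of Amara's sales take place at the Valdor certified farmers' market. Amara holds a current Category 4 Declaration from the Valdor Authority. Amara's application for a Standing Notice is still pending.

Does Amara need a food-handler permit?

No — exception (d) applies; Amara is not required to hold a food-handler permit.

All of (a)'s requirements are met (the jarred condiments are shelf-stable; all sales are at a certified farmers' market). However, paragraphs (f)–(g) must be considered: (f) is triggered — assessed value is $221,000, meeting the $217,500 threshold. (g), which would lift (f), is inapplicable — no current Standing Notice is held. Exception (a) does not apply.
Exception (b) requires that the qualifying period is below 160 days; but the qualifying period is 160 days, not below 160 days, so (b) is unavailable.
All of (c)'s requirements are met (a current Category 3 Declaration is held; the jarred condiments are home-kitchen produced). But: (h) is triggered — some sales are to a restaurant for resale. (c) is therefore removed.
Exception (d): an ingredient notice is displayed; items are individually labelled — every condition holds. As to paragraphs (i)–(n): (i) is triggered (a current Category 4 Declaration is held), but is overridden by (j): (j) operates against (i): a current Standing Registration is held. (k) is triggered (the registered capacity is 2,060 units, less than the 2,170 units limit), but is displaced by (l): (l) operates against (k): aggregate throughput is 2,840 units, below the 3,460 units limit. (m) would limit (l) — the jarred condiments contain meat — but (n) sets (m) aside: (n) applies — a current Class B Registration is held. Exception (d) stands.
Exception (e) does not apply: the Cottage Food Declaration was withdrawn.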